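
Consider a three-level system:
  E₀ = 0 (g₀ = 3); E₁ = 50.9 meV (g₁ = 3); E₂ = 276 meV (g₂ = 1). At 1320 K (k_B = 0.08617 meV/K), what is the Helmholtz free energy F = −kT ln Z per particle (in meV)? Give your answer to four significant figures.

k_BT = 0.08617 × 1320 K = 113.744 meV.
Eᵢ/kT = 0, 0.447496, 2.42650.
Z = Σ gᵢe^(−Eᵢ/kT) = 3·e^(−0) + 3·e^(−0.447496) + 1·e^(−2.42650) = 3.00000 + 1.91768 + 0.0883455 = 5.00603.
F = −kT ln Z = −113.744 × ln(5.00603) = −113.744 × 1.61064 = -183.2 meV.

-183.2 meV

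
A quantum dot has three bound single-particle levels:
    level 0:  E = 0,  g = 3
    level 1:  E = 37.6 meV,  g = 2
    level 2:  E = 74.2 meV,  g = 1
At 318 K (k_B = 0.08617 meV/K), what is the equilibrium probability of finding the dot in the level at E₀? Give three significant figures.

0.839

k_BT = 0.08617 × 318 K = 27.402 meV.
Eᵢ/kT = 0, 1.3722, 2.7078.
Z = Σ gᵢe^(−Eᵢ/kT) = 3·e^(−0) + 2·e^(−1.3722) + 1·e^(−2.7078) = 3.0000 + 0.50710 + 0.066683 = 3.5738.
P₀ = g₀ e^(−E₀/kT) / Z = 3.0000/3.5738 = 0.839.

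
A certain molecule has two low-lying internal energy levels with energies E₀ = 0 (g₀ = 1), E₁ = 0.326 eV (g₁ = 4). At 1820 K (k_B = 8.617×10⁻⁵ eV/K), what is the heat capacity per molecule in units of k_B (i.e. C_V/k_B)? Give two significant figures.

k_BT = 8.617×10⁻⁵ × 1820 K = 0.1568 eV.
Eᵢ/kT = 0, 2.079.
Z = Σ gᵢe^(−Eᵢ/kT) = 1·e^(−0) + 4·e^(−2.079) = 1.000 + 0.5002 = 1.500.
⟨E⟩ = 0.1087 eV, ⟨E²⟩ = 0.03544 eV².
C_V/k_B = (⟨E²⟩ − ⟨E⟩²)/(kT)² = (0.03544 − 0.01182)/0.02459 = 0.96.

0.96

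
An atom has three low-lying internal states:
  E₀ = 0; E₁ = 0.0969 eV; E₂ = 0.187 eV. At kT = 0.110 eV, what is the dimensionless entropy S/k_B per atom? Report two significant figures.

0.89

Eᵢ/kT = 0, 0.8809, 1.700.
Z = Σ e^(−Eᵢ/kT) = e^(−0) + e^(−0.8809) + e^(−1.700) = 1.000 + 0.4144 + 0.1827 = 1.597.
⟨E⟩ = Σ EᵢPᵢ = 0.04654 eV.
S/k_B = ln Z + ⟨E⟩/kT = ln(1.597) + 0.04654/0.110 = 0.4681 + 0.4231 = 0.89.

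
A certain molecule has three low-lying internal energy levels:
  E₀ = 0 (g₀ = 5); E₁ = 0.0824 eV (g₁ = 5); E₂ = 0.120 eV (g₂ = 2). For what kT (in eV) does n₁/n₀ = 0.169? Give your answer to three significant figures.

n₁/n₀ = (g₁/g₀) exp[−(E₁−E₀)/kT] = 0.169.
⇒ (E₁−E₀)/kT = ln((5/5)/0.169) = ln(5.9172) = 1.7779.
kT = 0.0824 eV / 1.7779 = 0.0463 eV.

0.0463 eV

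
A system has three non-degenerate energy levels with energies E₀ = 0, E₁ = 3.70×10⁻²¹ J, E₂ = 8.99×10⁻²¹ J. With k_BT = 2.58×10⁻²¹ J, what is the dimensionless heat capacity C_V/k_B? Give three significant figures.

Eᵢ/kT = 0, 1.4341, 3.4845.
Z = Σ e^(−Eᵢ/kT) = e^(−0) + e^(−1.4341) + e^(−3.4845) = 1.0000 + 0.23833 + 0.030669 = 1.2690.
⟨E⟩ = 0.91216, ⟨E²⟩ = 4.5244.
C_V/k_B = (⟨E²⟩ − ⟨E⟩²)/(kT)² = (4.5244 − 0.83204)/6.6564 = 0.555.

0.555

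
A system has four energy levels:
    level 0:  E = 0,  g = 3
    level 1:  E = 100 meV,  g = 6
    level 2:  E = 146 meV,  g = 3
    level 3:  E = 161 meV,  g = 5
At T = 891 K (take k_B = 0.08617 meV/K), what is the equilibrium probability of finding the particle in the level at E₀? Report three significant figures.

0.527

k_BT = 0.08617 × 891 K = 76.777 meV.
Eᵢ/kT = 0, 1.3025, 1.9016, 2.0970.
Z = Σ gᵢe^(−Eᵢ/kT) = 3·e^(−0) + 6·e^(−1.3025) + 3·e^(−1.9016) + 5·e^(−2.0970) = 3.0000 + 1.6311 + 0.44799 + 0.61412 = 5.6932.
P₀ = g₀ e^(−E₀/kT) / Z = 3.0000/5.6932 = 0.527.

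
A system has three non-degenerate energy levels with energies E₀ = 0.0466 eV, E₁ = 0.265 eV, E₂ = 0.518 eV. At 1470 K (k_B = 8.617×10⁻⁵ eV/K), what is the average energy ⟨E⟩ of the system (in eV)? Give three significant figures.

k_BT = 8.617×10⁻⁵ × 1470 K = 0.12667 eV.
Eᵢ/kT = 0.36789, 2.0921, 4.0894.
Z = Σ e^(−Eᵢ/kT) = e^(−0.36789) + e^(−2.0921) + e^(−4.0894) = 0.69219 + 0.12343 + 0.016749 = 0.83237.
⟨E⟩ = Σ Eᵢ e^(−Eᵢ/kT) / Z = (0.0466·0.69219 + 0.265·0.12343 + 0.518·0.016749) / 0.83237 = 0.0885 eV.

0.0885 eV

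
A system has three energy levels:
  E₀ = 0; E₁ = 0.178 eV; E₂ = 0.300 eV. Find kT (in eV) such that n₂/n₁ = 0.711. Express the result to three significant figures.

n₂/n₁ = exp[−(E₂−E₁)/kT] = 0.711.
⇒ (E₂−E₁)/kT = ln(1/0.711) = ln(1.4065) = 0.34110.
kT = 0.122 eV / 0.34110 = 0.358 eV.

0.358 eV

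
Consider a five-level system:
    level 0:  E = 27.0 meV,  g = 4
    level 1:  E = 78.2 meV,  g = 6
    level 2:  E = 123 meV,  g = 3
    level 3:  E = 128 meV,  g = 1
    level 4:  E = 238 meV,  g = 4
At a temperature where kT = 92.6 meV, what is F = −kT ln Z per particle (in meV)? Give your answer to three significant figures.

-179 meV

Eᵢ/kT = 0.29158, 0.84449, 1.3283, 1.3823, 2.5702.
Z = Σ gᵢe^(−Eᵢ/kT) = 4·e^(−0.29158) + 6·e^(−0.84449) + 3·e^(−1.3283) + 1·e^(−1.3823) + 4·e^(−2.5702) = 2.9883 + 2.5787 + 0.79478 + 0.25100 + 0.30608 = 6.9189.
F = −kT ln Z = −92.6 × ln(6.9189) = −92.6 × 1.9343 = -179 meV.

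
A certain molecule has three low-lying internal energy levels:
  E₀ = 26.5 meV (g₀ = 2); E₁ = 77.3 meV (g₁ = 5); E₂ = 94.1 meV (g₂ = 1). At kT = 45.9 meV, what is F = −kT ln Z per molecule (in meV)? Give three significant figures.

Eᵢ/kT = 0.57734, 1.6841, 2.0501.
Z = Σ gᵢe^(−Eᵢ/kT) = 2·e^(−0.57734) + 5·e^(−1.6841) + 1·e^(−2.0501) = 1.1228 + 0.92806 + 0.12872 = 2.1796.
F = −kT ln Z = −45.9 × ln(2.1796) = −45.9 × 0.77914 = -35.8 meV.

-35.8 meV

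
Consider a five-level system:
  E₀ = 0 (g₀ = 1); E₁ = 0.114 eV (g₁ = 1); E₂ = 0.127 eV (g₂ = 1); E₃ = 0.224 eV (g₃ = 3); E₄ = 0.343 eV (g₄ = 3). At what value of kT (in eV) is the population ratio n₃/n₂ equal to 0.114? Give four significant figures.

n₃/n₂ = (g₃/g₂) exp[−(E₃−E₂)/kT] = 0.114.
⇒ (E₃−E₂)/kT = ln((3/1)/0.114) = ln(26.3158) = 3.27017.
kT = 0.097 eV / 3.27017 = 0.02966 eV.

0.02966 eV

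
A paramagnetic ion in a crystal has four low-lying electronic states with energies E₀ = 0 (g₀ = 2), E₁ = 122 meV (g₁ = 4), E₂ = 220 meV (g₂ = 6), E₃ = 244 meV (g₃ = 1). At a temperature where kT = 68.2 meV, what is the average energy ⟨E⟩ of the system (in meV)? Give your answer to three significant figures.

Eᵢ/kT = 0, 1.7889, 3.2258, 3.5777.
Z = Σ gᵢe^(−Eᵢ/kT) = 2·e^(−0) + 4·e^(−1.7889) + 6·e^(−3.2258) + 1·e^(−3.5777) = 2.0000 + 0.66858 + 0.23834 + 0.027940 = 2.9349.
⟨E⟩ = Σ Eᵢ gᵢe^(−Eᵢ/kT) / Z = (0·2.0000 + 122·0.66858 + 220·0.23834 + 244·0.027940) / 2.9349 = 48.0 meV.

48.0 meV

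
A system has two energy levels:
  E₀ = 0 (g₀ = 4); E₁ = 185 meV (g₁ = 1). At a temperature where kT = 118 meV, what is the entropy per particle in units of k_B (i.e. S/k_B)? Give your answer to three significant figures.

Eᵢ/kT = 0, 1.5678.
Z = Σ gᵢe^(−Eᵢ/kT) = 4·e^(−0) + 1·e^(−1.5678) = 4.0000 + 0.20850 = 4.2085.
⟨E⟩ = Σ EᵢPᵢ = 9.1654 meV.
S/k_B = ln Z + ⟨E⟩/kT = ln(4.2085) + 9.1654/118 = 1.4371 + 0.077673 = 1.51.

1.51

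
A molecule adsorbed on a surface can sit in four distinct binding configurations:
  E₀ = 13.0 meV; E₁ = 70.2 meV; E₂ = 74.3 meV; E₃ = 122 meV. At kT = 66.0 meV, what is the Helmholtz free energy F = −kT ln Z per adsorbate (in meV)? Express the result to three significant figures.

-33.0 meV

Eᵢ/kT = 0.19697, 1.0636, 1.1258, 1.8485.
Z = Σ e^(−Eᵢ/kT) = e^(−0.19697) + e^(−1.0636) + e^(−1.1258) + e^(−1.8485) = 0.82122 + 0.34521 + 0.32439 + 0.15747 = 1.6483.
F = −kT ln Z = −66.0 × ln(1.6483) = −66.0 × 0.49974 = -33.0 meV.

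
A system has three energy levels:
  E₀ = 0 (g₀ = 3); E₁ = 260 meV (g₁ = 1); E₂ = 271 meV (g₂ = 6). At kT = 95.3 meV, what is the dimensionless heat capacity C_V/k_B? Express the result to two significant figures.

Eᵢ/kT = 0, 2.728, 2.844.
Z = Σ gᵢe^(−Eᵢ/kT) = 3·e^(−0) + 1·e^(−2.728) + 6·e^(−2.844) = 3.000 + 0.06535 + 0.3492 = 3.415.
⟨E⟩ = 32.69 meV, ⟨E²⟩ = 8803 meV².
C_V/k_B = (⟨E²⟩ − ⟨E⟩²)/(kT)² = (8803 − 1069)/9082 = 0.85.

0.85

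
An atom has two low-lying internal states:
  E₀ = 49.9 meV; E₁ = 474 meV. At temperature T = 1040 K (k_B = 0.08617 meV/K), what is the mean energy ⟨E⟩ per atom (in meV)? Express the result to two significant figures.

k_BT = 0.08617 × 1040 K = 89.62 meV.
Eᵢ/kT = 0.5568, 5.289.
Z = Σ e^(−Eᵢ/kT) = e^(−0.5568) + e^(−5.289) = 0.5730 + 0.005047 = 0.5780.
⟨E⟩ = Σ Eᵢ e^(−Eᵢ/kT) / Z = (49.9·0.5730 + 474·0.005047) / 0.5780 = 54 meV.

54 meV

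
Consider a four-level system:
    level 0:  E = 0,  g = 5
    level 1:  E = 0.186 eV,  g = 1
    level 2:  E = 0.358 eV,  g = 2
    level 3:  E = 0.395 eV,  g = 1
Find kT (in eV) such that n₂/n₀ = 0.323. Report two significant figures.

1.7 eV

n₂/n₀ = (g₂/g₀) exp[−(E₂−E₀)/kT] = 0.323.
⇒ (E₂−E₀)/kT = ln((2/5)/0.323) = ln(1.238) = 0.2135.
kT = 0.358 eV / 0.2135 = 1.7 eV.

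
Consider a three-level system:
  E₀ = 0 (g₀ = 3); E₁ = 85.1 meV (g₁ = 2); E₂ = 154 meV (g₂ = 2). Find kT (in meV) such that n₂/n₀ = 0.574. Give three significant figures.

n₂/n₀ = (g₂/g₀) exp[−(E₂−E₀)/kT] = 0.574.
⇒ (E₂−E₀)/kT = ln((2/3)/0.574) = ln(1.1614) = 0.14963.
kT = 154 meV / 0.14963 = 1030 meV.

1030 meV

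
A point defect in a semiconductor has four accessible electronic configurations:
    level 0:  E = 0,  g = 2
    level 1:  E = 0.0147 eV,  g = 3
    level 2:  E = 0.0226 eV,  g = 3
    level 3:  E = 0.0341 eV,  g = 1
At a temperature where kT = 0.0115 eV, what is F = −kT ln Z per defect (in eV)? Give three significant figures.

-0.0138 eV

Eᵢ/kT = 0, 1.2783, 1.9652, 2.9652.
Z = Σ gᵢe^(−Eᵢ/kT) = 2·e^(−0) + 3·e^(−1.2783) + 3·e^(−1.9652) + 1·e^(−2.9652) = 2.0000 + 0.83553 + 0.42038 + 0.051550 = 3.3075.
F = −kT ln Z = −0.0115 × ln(3.3075) = −0.0115 × 1.1962 = -0.0138 eV.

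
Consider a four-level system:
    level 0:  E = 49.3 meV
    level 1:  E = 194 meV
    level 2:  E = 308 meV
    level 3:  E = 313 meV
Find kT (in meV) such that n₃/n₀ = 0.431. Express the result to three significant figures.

313 meV

n₃/n₀ = exp[−(E₃−E₀)/kT] = 0.431.
⇒ (E₃−E₀)/kT = ln(1/0.431) = ln(2.3202) = 0.84165.
kT = 263.7 meV / 0.84165 = 313 meV.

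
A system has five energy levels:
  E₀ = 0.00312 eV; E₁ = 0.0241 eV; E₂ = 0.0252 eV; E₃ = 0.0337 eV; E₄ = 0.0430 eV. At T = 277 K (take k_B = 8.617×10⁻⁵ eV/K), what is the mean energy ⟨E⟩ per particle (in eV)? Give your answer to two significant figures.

k_BT = 8.617×10⁻⁵ × 277 K = 0.02387 eV.
Eᵢ/kT = 0.1307, 1.010, 1.056, 1.412, 1.801.
Z = Σ e^(−Eᵢ/kT) = e^(−0.1307) + e^(−1.010) + e^(−1.056) + e^(−1.412) + e^(−1.801) = 0.8775 + 0.3642 + 0.3478 + 0.2437 + 0.1651 = 1.998.
⟨E⟩ = Σ Eᵢ e^(−Eᵢ/kT) / Z = (0.00312·0.8775 + 0.0241·0.3642 + 0.0252·0.3478 + 0.0337·0.2437 + 0.0430·0.1651) / 1.998 = 0.018 eV.

0.018 eV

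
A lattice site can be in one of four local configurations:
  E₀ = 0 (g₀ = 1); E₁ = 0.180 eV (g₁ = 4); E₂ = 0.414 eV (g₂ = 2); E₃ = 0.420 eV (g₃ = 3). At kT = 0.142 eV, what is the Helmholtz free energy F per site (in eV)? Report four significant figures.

Eᵢ/kT = 0, 1.26761, 2.91549, 2.95775.
Z = Σ gᵢe^(−Eᵢ/kT) = 1·e^(−0) + 4·e^(−1.26761) + 2·e^(−2.91549) + 3·e^(−2.95775) = 1.00000 + 1.12601 + 0.108355 + 0.155807 = 2.39017.
F = −kT ln Z = −0.142 × ln(2.39017) = −0.142 × 0.871364 = -0.1237 eV.

-0.1237 eV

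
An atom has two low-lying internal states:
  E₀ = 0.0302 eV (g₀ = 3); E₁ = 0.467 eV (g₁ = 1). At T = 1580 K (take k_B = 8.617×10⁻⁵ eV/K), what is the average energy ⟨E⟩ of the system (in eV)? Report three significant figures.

0.0360 eV

k_BT = 8.617×10⁻⁵ × 1580 K = 0.13615 eV.
Eᵢ/kT = 0.22181, 3.4300.
Z = Σ gᵢe^(−Eᵢ/kT) = 3·e^(−0.22181) + 1·e^(−3.4300) = 2.4032 + 0.032387 = 2.4356.
⟨E⟩ = Σ Eᵢ gᵢe^(−Eᵢ/kT) / Z = (0.0302·2.4032 + 0.467·0.032387) / 2.4356 = 0.0360 eV.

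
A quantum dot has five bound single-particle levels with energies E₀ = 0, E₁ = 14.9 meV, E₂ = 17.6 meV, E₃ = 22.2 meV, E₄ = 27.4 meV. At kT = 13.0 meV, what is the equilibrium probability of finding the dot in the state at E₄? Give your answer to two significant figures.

Eᵢ/kT = 0, 1.146, 1.354, 1.708, 2.108.
Z = Σ e^(−Eᵢ/kT) = e^(−0) + e^(−1.146) + e^(−1.354) + e^(−1.708) + e^(−2.108) = 1.000 + 0.3179 + 0.2582 + 0.1812 + 0.1215 = 1.879.
P₄ = e^(−E₄/kT) / Z = 0.1215/1.879 = 0.065.

0.065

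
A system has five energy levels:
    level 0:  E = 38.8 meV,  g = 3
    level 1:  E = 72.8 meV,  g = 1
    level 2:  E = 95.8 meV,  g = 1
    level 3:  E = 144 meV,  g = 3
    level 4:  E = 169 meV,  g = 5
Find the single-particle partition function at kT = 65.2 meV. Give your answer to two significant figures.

Eᵢ/kT = 0.5951, 1.117, 1.469, 2.209, 2.592.
Z = Σ gᵢe^(−Eᵢ/kT) = 3·e^(−0.5951) + 1·e^(−1.117) + 1·e^(−1.469) + 3·e^(−2.209) + 5·e^(−2.592) = 1.655 + 0.3273 + 0.2302 + 0.3294 + 0.3744 = 2.916.

Z = 2.9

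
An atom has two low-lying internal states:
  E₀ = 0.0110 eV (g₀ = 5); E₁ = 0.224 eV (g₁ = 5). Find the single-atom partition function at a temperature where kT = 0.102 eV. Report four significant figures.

Z = 5.045

Eᵢ/kT = 0.107843, 2.19608.
Z = Σ gᵢe^(−Eᵢ/kT) = 5·e^(−0.107843) + 5·e^(−2.19608) = 4.48884 + 0.556192 = 5.04503.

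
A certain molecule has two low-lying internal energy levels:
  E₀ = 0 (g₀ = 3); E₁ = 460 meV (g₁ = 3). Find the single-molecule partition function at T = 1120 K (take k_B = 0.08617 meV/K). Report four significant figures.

k_BT = 0.08617 × 1120 K = 96.5104 meV.
Eᵢ/kT = 0, 4.76633.
Z = Σ gᵢe^(−Eᵢ/kT) = 3·e^(−0) + 3·e^(−4.76633) = 3.00000 + 0.0255347 = 3.02553.

Z = 3.026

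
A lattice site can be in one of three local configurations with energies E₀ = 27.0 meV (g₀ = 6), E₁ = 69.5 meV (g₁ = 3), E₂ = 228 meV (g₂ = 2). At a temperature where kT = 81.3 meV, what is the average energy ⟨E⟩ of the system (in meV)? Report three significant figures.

Eᵢ/kT = 0.33210, 0.85486, 2.8044.
Z = Σ gᵢe^(−Eᵢ/kT) = 6·e^(−0.33210) + 3·e^(−0.85486) + 2·e^(−2.8044) = 4.3045 + 1.2760 + 0.12109 = 5.7016.
⟨E⟩ = Σ Eᵢ gᵢe^(−Eᵢ/kT) / Z = (27.0·4.3045 + 69.5·1.2760 + 228·0.12109) / 5.7016 = 40.8 meV.

40.8 meV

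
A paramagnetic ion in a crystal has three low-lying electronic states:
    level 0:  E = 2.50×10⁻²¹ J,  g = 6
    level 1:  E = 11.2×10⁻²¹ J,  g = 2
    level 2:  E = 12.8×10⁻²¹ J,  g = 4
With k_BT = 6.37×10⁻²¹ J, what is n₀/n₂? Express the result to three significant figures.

n₀/n₂ = (g₀/g₂) exp[−(E₀−E₂)/kT] = (6/4) × exp(−(-10.30 ×10⁻²¹ J)/(6.37 ×10⁻²¹ J)) = (6/4) × exp(1.6170) = 7.56.

7.56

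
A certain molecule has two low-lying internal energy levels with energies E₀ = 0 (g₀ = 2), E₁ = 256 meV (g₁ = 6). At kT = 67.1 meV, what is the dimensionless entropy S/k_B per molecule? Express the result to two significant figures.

0.99

Eᵢ/kT = 0, 3.815.
Z = Σ gᵢe^(−Eᵢ/kT) = 2·e^(−0) + 6·e^(−3.815) = 2.000 + 0.1322 = 2.132.
⟨E⟩ = Σ EᵢPᵢ = 15.87 meV.
S/k_B = ln Z + ⟨E⟩/kT = ln(2.132) + 15.87/67.1 = 0.7571 + 0.2365 = 0.99.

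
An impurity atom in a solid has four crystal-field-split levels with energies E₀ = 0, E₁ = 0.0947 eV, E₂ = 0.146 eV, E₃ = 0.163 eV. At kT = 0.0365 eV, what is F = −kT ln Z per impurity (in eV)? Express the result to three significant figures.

Eᵢ/kT = 0, 2.5945, 4.0000, 4.4658.
Z = Σ e^(−Eᵢ/kT) = e^(−0) + e^(−2.5945) + e^(−4.0000) + e^(−4.4658) = 1.0000 + 0.074683 + 0.018316 + 0.011495 = 1.1045.
F = −kT ln Z = −0.0365 × ln(1.1045) = −0.0365 × 0.099393 = -0.00363 eV.

-0.00363 eV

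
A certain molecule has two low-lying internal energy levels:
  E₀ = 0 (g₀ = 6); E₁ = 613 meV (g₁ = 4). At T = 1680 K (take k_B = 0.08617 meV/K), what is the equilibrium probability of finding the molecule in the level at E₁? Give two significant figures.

0.0096

k_BT = 0.08617 × 1680 K = 144.8 meV.
Eᵢ/kT = 0, 4.233.
Z = Σ gᵢe^(−Eᵢ/kT) = 6·e^(−0) + 4·e^(−4.233) = 6.000 + 0.05804 = 6.058.
P₁ = g₁ e^(−E₁/kT) / Z = 0.05804/6.058 = 0.0096.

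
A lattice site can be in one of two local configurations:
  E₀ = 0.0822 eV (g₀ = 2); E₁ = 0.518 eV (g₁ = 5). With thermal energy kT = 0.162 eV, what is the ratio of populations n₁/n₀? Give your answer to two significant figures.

0.17

n₁/n₀ = (g₁/g₀) exp[−(E₁−E₀)/kT] = (5/2) × exp(−(0.4358 eV)/(0.162 eV)) = (5/2) × exp(-2.690) = 0.17.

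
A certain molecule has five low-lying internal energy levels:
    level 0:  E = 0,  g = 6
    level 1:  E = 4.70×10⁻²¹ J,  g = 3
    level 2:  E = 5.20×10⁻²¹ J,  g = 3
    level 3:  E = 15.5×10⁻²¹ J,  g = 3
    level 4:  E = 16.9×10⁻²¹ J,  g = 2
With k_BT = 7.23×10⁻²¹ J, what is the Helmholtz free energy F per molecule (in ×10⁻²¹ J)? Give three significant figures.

-16.3 ×10⁻²¹ J

Eᵢ/kT = 0, 0.65007, 0.71923, 2.1438, 2.3375.
Z = Σ gᵢe^(−Eᵢ/kT) = 6·e^(−0) + 3·e^(−0.65007) + 3·e^(−0.71923) + 3·e^(−2.1438) + 2·e^(−2.3375) = 6.0000 + 1.5660 + 1.4614 + 0.35163 + 0.19314 = 9.5722.
F = −kT ln Z = −7.23 × ln(9.5722) = −7.23 × 2.2589 = -16.3 ×10⁻²¹ J.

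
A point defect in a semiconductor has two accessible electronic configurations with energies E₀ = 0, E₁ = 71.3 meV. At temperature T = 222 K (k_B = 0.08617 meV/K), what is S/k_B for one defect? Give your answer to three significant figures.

0.111

k_BT = 0.08617 × 222 K = 19.130 meV.
Eᵢ/kT = 0, 3.7271.
Z = Σ e^(−Eᵢ/kT) = e^(−0) + e^(−3.7271) = 1.0000 + 0.024063 = 1.0241.
⟨E⟩ = Σ EᵢPᵢ = 1.6753 meV.
S/k_B = ln Z + ⟨E⟩/kT = ln(1.0241) + 1.6753/19.130 = 0.023814 + 0.087574 = 0.111.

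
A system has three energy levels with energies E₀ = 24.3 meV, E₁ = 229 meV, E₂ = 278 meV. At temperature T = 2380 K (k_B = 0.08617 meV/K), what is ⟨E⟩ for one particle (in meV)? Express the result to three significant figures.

k_BT = 0.08617 × 2380 K = 205.08 meV.
Eᵢ/kT = 0.11849, 1.1166, 1.3556.
Z = Σ e^(−Eᵢ/kT) = e^(−0.11849) + e^(−1.1166) + e^(−1.3556) = 0.88826 + 0.32739 + 0.25779 = 1.4734.
⟨E⟩ = Σ Eᵢ e^(−Eᵢ/kT) / Z = (24.3·0.88826 + 229·0.32739 + 278·0.25779) / 1.4734 = 114 meV.

114 meV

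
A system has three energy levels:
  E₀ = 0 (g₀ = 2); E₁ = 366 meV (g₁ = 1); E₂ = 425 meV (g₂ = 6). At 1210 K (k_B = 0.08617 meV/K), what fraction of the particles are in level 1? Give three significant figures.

k_BT = 0.08617 × 1210 K = 104.27 meV.
Eᵢ/kT = 0, 3.5101, 4.0760.
Z = Σ gᵢe^(−Eᵢ/kT) = 2·e^(−0) + 1·e^(−3.5101) + 6·e^(−4.0760) = 2.0000 + 0.029894 + 0.10185 = 2.1317.
P₁ = g₁ e^(−E₁/kT) / Z = 0.029894/2.1317 = 0.0140.

0.0140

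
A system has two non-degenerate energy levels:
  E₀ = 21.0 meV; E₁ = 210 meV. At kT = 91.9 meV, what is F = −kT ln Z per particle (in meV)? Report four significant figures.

9.940 meV

Eᵢ/kT = 0.228509, 2.28509.
Z = Σ e^(−Eᵢ/kT) = e^(−0.228509) + e^(−2.28509) = 0.795719 + 0.101765 = 0.897484.
F = −kT ln Z = −91.9 × ln(0.897484) = −91.9 × -0.108160 = 9.940 meV.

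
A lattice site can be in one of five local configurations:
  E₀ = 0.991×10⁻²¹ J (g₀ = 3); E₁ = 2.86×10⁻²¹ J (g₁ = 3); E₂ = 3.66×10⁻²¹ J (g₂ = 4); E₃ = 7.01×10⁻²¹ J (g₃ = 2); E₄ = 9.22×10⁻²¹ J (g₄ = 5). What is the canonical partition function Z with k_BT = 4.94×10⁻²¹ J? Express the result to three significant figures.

Z = 7.30

Eᵢ/kT = 0.20061, 0.57895, 0.74089, 1.4190, 1.8664.
Z = Σ gᵢe^(−Eᵢ/kT) = 3·e^(−0.20061) + 3·e^(−0.57895) + 4·e^(−0.74089) + 2·e^(−1.4190) + 5·e^(−1.8664) = 2.4547 + 1.6815 + 1.9068 + 0.48391 + 0.77340 = 7.3003.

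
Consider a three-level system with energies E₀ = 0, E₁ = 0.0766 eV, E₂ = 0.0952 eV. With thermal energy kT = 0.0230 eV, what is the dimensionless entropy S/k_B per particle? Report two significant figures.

0.23

Eᵢ/kT = 0, 3.330, 4.139.
Z = Σ e^(−Eᵢ/kT) = e^(−0) + e^(−3.330) + e^(−4.139) = 1.000 + 0.03579 + 0.01594 = 1.052.
⟨E⟩ = Σ EᵢPᵢ = 0.004048 eV.
S/k_B = ln Z + ⟨E⟩/kT = ln(1.052) + 0.004048/0.0230 = 0.05069 + 0.1760 = 0.23.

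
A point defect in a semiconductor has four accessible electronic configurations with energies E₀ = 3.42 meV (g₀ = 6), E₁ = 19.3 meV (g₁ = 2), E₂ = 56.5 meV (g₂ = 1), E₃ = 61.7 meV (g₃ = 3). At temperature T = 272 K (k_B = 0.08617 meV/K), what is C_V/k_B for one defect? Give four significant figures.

0.3011

k_BT = 0.08617 × 272 K = 23.4382 meV.
Eᵢ/kT = 0.145916, 0.823442, 2.41059, 2.63245.
Z = Σ gᵢe^(−Eᵢ/kT) = 6·e^(−0.145916) + 2·e^(−0.823442) + 1·e^(−2.41059) + 3·e^(−2.63245) = 5.18538 + 0.877837 + 0.0897623 + 0.215706 = 6.36869.
⟨E⟩ = 8.33089 meV, ⟨E²⟩ = 234.797 meV².
C_V/k_B = (⟨E²⟩ − ⟨E⟩²)/(kT)² = (234.797 − 69.4037)/549.349 = 0.3011.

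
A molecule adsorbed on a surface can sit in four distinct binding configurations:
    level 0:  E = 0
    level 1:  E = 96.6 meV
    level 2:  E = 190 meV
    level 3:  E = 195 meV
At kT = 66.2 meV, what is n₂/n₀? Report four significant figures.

0.05669

n₂/n₀ = exp[−(E₂−E₀)/kT] = exp(−(190 meV)/(66.2 meV)) = exp(-2.87009) = 0.05669.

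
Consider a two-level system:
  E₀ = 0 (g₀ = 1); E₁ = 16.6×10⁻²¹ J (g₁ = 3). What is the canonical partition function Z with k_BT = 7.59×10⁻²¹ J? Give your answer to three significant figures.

Eᵢ/kT = 0, 2.1871.
Z = Σ gᵢe^(−Eᵢ/kT) = 1·e^(−0) + 3·e^(−2.1871) = 1.0000 + 0.33673 = 1.3367.

Z = 1.34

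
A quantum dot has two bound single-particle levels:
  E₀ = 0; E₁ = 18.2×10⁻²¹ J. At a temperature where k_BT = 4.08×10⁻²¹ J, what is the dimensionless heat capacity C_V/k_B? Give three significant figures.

Eᵢ/kT = 0, 4.4608.
Z = Σ e^(−Eᵢ/kT) = e^(−0) + e^(−4.4608) = 1.0000 + 0.011553 = 1.0116.
⟨E⟩ = 0.20785, ⟨E²⟩ = 3.7829.
C_V/k_B = (⟨E²⟩ − ⟨E⟩²)/(kT)² = (3.7829 − 0.043202)/16.646 = 0.225.

0.225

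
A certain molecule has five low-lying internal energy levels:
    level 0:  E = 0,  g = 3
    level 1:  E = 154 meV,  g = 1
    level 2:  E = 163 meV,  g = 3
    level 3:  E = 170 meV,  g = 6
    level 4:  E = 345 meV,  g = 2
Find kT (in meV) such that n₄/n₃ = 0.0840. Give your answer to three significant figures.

n₄/n₃ = (g₄/g₃) exp[−(E₄−E₃)/kT] = 0.0840.
⇒ (E₄−E₃)/kT = ln((2/6)/0.0840) = ln(3.9683) = 1.3783.
kT = 175 meV / 1.3783 = 127 meV.

127 meV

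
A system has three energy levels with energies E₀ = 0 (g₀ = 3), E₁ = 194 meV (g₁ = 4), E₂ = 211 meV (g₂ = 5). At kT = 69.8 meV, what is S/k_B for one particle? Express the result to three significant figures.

Eᵢ/kT = 0, 2.7794, 3.0229.
Z = Σ gᵢe^(−Eᵢ/kT) = 3·e^(−0) + 4·e^(−2.7794) + 5·e^(−3.0229) = 3.0000 + 0.24830 + 0.24330 = 3.4916.
⟨E⟩ = Σ EᵢPᵢ = 28.499 meV.
S/k_B = ln Z + ⟨E⟩/kT = ln(3.4916) + 28.499/69.8 = 1.2504 + 0.40830 = 1.66.

1.66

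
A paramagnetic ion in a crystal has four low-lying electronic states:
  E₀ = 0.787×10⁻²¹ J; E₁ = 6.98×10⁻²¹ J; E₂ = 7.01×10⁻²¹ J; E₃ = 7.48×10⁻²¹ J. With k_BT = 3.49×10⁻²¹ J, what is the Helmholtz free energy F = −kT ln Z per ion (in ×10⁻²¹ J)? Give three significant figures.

-0.592 ×10⁻²¹ J

Eᵢ/kT = 0.22550, 2.0000, 2.0086, 2.1433.
Z = Σ e^(−Eᵢ/kT) = e^(−0.22550) + e^(−2.0000) + e^(−2.0086) + e^(−2.1433) = 0.79812 + 0.13534 + 0.13418 + 0.11727 = 1.1849.
F = −kT ln Z = −3.49 × ln(1.1849) = −3.49 × 0.16966 = -0.592 ×10⁻²¹ J.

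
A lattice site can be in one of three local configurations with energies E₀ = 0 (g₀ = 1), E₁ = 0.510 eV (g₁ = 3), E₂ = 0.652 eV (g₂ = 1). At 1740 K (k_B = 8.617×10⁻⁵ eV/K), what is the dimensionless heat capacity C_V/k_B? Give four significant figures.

1.132

k_BT = 8.617×10⁻⁵ × 1740 K = 0.149936 eV.
Eᵢ/kT = 0, 3.40145, 4.34852.
Z = Σ gᵢe^(−Eᵢ/kT) = 1·e^(−0) + 3·e^(−3.40145) + 1·e^(−4.34852) = 1.00000 + 0.0999747 + 0.0129259 = 1.11290.
⟨E⟩ = 0.0533874 eV, ⟨E²⟩ = 0.0283029 eV².
C_V/k_B = (⟨E²⟩ − ⟨E⟩²)/(kT)² = (0.0283029 − 0.00285021)/0.0224808 = 1.132.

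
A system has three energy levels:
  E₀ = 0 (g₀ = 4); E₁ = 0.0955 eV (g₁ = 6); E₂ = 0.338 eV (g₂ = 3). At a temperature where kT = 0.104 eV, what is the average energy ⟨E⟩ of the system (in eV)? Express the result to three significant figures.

Eᵢ/kT = 0, 0.91827, 3.2500.
Z = Σ gᵢe^(−Eᵢ/kT) = 4·e^(−0) + 6·e^(−0.91827) + 3·e^(−3.2500) = 4.0000 + 2.3953 + 0.11632 = 6.5116.
⟨E⟩ = Σ Eᵢ gᵢe^(−Eᵢ/kT) / Z = (0·4.0000 + 0.0955·2.3953 + 0.338·0.11632) / 6.5116 = 0.0412 eV.

0.0412 eV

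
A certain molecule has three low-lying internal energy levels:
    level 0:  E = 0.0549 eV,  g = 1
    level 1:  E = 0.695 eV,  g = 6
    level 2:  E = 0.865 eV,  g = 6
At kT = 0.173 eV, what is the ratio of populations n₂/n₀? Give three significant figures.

n₂/n₀ = (g₂/g₀) exp[−(E₂−E₀)/kT] = (6/1) × exp(−(0.8101 eV)/(0.173 eV)) = (6/1) × exp(-4.6827) = 0.0555.

0.0555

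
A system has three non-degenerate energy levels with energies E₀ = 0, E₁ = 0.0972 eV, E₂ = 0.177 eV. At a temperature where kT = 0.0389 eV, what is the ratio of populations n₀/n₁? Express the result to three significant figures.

n₀/n₁ = exp[−(E₀−E₁)/kT] = exp(−(-0.0972 eV)/(0.0389 eV)) = exp(2.4987) = 12.2.

12.2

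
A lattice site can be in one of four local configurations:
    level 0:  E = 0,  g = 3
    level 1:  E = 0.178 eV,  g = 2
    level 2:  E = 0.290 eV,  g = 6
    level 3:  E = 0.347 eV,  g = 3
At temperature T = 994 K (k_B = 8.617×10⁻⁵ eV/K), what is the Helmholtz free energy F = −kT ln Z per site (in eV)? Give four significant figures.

k_BT = 8.617×10⁻⁵ × 994 K = 0.0856530 eV.
Eᵢ/kT = 0, 2.07815, 3.38575, 4.05123.
Z = Σ gᵢe^(−Eᵢ/kT) = 3·e^(−0) + 2·e^(−2.07815) + 6·e^(−3.38575) + 3·e^(−4.05123) = 3.00000 + 0.250323 + 0.203113 + 0.0522029 = 3.50564.
F = −kT ln Z = −0.0856530 × ln(3.50564) = −0.0856530 × 1.25437 = -0.1074 eV.

-0.1074 eV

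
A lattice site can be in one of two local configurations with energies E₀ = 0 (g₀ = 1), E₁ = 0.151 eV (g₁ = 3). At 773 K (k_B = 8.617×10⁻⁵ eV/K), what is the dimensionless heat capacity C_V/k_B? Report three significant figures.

k_BT = 8.617×10⁻⁵ × 773 K = 0.066609 eV.
Eᵢ/kT = 0, 2.2670.
Z = Σ gᵢe^(−Eᵢ/kT) = 1·e^(−0) + 3·e^(−2.2670) = 1.0000 + 0.31087 = 1.3109.
⟨E⟩ = 0.035809 eV, ⟨E²⟩ = 0.0054071 eV².
C_V/k_B = (⟨E²⟩ − ⟨E⟩²)/(kT)² = (0.0054071 − 0.0012823)/0.0044368 = 0.930.

0.930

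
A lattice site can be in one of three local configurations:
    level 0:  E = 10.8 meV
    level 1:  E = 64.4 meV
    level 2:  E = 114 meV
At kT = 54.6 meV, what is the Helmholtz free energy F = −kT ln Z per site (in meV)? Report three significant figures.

-12.3 meV

Eᵢ/kT = 0.19780, 1.1795, 2.0879.
Z = Σ e^(−Eᵢ/kT) = e^(−0.19780) + e^(−1.1795) + e^(−2.0879) = 0.82053 + 0.30743 + 0.12395 = 1.2519.
F = −kT ln Z = −54.6 × ln(1.2519) = −54.6 × 0.22466 = -12.3 meV.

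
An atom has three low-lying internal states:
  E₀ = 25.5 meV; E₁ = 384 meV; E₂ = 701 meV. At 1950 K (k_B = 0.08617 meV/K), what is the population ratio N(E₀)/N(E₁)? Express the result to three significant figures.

8.44

k_BT = 0.08617 × 1950 K = 168.03 meV.
n₀/n₁ = exp[−(E₀−E₁)/kT] = exp(−(-358.5 meV)/(168.03 meV)) = exp(2.1335) = 8.44.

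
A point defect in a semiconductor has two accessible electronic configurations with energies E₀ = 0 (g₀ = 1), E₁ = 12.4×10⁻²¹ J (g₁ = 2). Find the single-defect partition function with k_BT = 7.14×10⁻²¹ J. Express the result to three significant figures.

Z = 1.35

Eᵢ/kT = 0, 1.7367.
Z = Σ gᵢe^(−Eᵢ/kT) = 1·e^(−0) + 2·e^(−1.7367) = 1.0000 + 0.35220 = 1.3522.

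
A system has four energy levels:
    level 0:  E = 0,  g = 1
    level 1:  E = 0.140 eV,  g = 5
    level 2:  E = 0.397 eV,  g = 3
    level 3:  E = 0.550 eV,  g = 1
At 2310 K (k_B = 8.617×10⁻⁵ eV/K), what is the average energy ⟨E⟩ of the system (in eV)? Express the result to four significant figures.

0.1377 eV

k_BT = 8.617×10⁻⁵ × 2310 K = 0.199053 eV.
Eᵢ/kT = 0, 0.703330, 1.99444, 2.76308.
Z = Σ gᵢe^(−Eᵢ/kT) = 1·e^(−0) + 5·e^(−0.703330) + 3·e^(−1.99444) + 1·e^(−2.76308) = 1.00000 + 2.47467 + 0.408270 + 0.0630971 = 3.94604.
⟨E⟩ = Σ Eᵢ gᵢe^(−Eᵢ/kT) / Z = (0·1.00000 + 0.140·2.47467 + 0.397·0.408270 + 0.550·0.0630971) / 3.94604 = 0.1377 eV.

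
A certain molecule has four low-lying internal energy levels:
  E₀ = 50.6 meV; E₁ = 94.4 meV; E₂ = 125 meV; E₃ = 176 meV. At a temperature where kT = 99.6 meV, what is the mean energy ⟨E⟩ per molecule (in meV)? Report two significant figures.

92 meV

Eᵢ/kT = 0.5080, 0.9478, 1.255, 1.767.
Z = Σ e^(−Eᵢ/kT) = e^(−0.5080) + e^(−0.9478) + e^(−1.255) + e^(−1.767) = 0.6017 + 0.3876 + 0.2851 + 0.1708 = 1.445.
⟨E⟩ = Σ Eᵢ e^(−Eᵢ/kT) / Z = (50.6·0.6017 + 94.4·0.3876 + 125·0.2851 + 176·0.1708) / 1.445 = 92 meV.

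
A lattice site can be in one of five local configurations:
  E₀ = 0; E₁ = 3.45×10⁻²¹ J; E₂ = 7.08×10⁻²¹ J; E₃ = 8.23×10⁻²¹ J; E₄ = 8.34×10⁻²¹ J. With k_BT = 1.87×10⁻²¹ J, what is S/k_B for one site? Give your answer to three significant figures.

0.587

Eᵢ/kT = 0, 1.8449, 3.7861, 4.4011, 4.4599.
Z = Σ e^(−Eᵢ/kT) = e^(−0) + e^(−1.8449) + e^(−3.7861) + e^(−4.4011) + e^(−4.4599) = 1.0000 + 0.15804 + 0.022684 + 0.012264 + 0.011564 = 1.2046.
⟨E⟩ = Σ EᵢPᵢ = 0.74981 ×10⁻²¹ J.
S/k_B = ln Z + ⟨E⟩/kT = ln(1.2046) + 0.74981/1.87 = 0.18615 + 0.40097 = 0.587.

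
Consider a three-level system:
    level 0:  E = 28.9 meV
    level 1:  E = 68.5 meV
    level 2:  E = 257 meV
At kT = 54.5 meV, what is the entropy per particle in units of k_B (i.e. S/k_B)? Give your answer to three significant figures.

0.682

Eᵢ/kT = 0.53028, 1.2569, 4.7156.
Z = Σ e^(−Eᵢ/kT) = e^(−0.53028) + e^(−1.2569) + e^(−4.7156) = 0.58844 + 0.28453 + 0.0089545 = 0.88192.
⟨E⟩ = Σ EᵢPᵢ = 43.992 meV.
S/k_B = ln Z + ⟨E⟩/kT = ln(0.88192) + 43.992/54.5 = -0.12565 + 0.80719 = 0.682.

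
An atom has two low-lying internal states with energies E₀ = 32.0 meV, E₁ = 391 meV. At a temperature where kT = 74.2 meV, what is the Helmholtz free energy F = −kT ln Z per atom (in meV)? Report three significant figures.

31.4 meV

Eᵢ/kT = 0.43127, 5.2695.
Z = Σ e^(−Eᵢ/kT) = e^(−0.43127) + e^(−5.2695) = 0.64968 + 0.0051462 = 0.65483.
F = −kT ln Z = −74.2 × ln(0.65483) = −74.2 × -0.42338 = 31.4 meV.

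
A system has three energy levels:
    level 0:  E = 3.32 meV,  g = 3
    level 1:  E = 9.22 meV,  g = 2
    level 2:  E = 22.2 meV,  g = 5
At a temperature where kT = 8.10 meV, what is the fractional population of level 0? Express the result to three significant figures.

Eᵢ/kT = 0.40988, 1.1383, 2.7407.
Z = Σ gᵢe^(−Eᵢ/kT) = 3·e^(−0.40988) + 2·e^(−1.1383) + 5·e^(−2.7407) = 1.9912 + 0.64073 + 0.32263 = 2.9546.
P₀ = g₀ e^(−E₀/kT) / Z = 1.9912/2.9546 = 0.674.

0.674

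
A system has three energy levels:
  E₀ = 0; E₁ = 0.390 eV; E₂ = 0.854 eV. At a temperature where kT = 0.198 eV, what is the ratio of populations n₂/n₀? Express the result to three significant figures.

0.0134

n₂/n₀ = exp[−(E₂−E₀)/kT] = exp(−(0.854 eV)/(0.198 eV)) = exp(-4.3131) = 0.0134.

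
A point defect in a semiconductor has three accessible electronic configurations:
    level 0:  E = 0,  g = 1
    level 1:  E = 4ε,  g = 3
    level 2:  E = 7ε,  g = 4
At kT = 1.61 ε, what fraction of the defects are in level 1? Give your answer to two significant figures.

Eᵢ/kT = 0, 2.484, 4.348.
Z = Σ gᵢe^(−Eᵢ/kT) = 1·e^(−0) + 3·e^(−2.484) + 4·e^(−4.348) = 1.000 + 0.2502 + 0.05173 = 1.302.
P₁ = g₁ e^(−E₁/kT) / Z = 0.2502/1.302 = 0.19.

0.19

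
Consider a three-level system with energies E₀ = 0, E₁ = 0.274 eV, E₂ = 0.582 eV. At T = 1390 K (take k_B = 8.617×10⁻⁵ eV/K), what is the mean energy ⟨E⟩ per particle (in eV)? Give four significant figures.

0.02914 eV

k_BT = 8.617×10⁻⁵ × 1390 K = 0.119776 eV.
Eᵢ/kT = 0, 2.28760, 4.85907.
Z = Σ e^(−Eᵢ/kT) = e^(−0) + e^(−2.28760) + e^(−4.85907) = 1.00000 + 0.101510 + 0.00775770 = 1.10927.
⟨E⟩ = Σ Eᵢ e^(−Eᵢ/kT) / Z = (0·1.00000 + 0.274·0.101510 + 0.582·0.00775770) / 1.10927 = 0.02914 eV.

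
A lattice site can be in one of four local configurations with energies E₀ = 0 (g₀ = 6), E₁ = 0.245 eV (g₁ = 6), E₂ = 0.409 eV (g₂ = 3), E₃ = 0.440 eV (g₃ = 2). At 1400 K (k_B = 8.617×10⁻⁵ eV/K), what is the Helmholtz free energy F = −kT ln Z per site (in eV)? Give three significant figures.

-0.234 eV

k_BT = 8.617×10⁻⁵ × 1400 K = 0.12064 eV.
Eᵢ/kT = 0, 2.0308, 3.3903, 3.6472.
Z = Σ gᵢe^(−Eᵢ/kT) = 6·e^(−0) + 6·e^(−2.0308) + 3·e^(−3.3903) + 2·e^(−3.6472) = 6.0000 + 0.78738 + 0.10110 + 0.052128 = 6.9406.
F = −kT ln Z = −0.12064 × ln(6.9406) = −0.12064 × 1.9374 = -0.234 eV.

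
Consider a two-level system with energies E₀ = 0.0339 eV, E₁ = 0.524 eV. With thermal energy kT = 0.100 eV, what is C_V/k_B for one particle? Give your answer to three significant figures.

Eᵢ/kT = 0.33900, 5.2400.
Z = Σ e^(−Eᵢ/kT) = e^(−0.33900) + e^(−5.2400) = 0.71248 + 0.0053003 = 0.71778.
⟨E⟩ = 0.037519 eV, ⟨E²⟩ = 0.0031683 eV².
C_V/k_B = (⟨E²⟩ − ⟨E⟩²)/(kT)² = (0.0031683 − 0.0014077)/0.010000 = 0.176.

0.176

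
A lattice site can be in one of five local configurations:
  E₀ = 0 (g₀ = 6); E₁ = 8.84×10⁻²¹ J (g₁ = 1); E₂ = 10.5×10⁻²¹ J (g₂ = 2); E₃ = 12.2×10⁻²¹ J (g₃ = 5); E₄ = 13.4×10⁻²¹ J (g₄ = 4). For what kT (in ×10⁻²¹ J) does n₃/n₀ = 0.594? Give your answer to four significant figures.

n₃/n₀ = (g₃/g₀) exp[−(E₃−E₀)/kT] = 0.594.
⇒ (E₃−E₀)/kT = ln((5/6)/0.594) = ln(1.40292) = 0.338556.
kT = 12.2 ×10⁻²¹ J / 0.338556 = 36.04 ×10⁻²¹ J.

36.04 ×10⁻²¹ J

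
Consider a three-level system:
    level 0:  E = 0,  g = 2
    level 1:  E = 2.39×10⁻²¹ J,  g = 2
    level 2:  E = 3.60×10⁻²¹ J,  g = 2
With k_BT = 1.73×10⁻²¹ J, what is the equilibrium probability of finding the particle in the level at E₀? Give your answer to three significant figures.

0.727

Eᵢ/kT = 0, 1.3815, 2.0809.
Z = Σ gᵢe^(−Eᵢ/kT) = 2·e^(−0) + 2·e^(−1.3815) + 2·e^(−2.0809) = 2.0000 + 0.50240 + 0.24964 = 2.7520.
P₀ = g₀ e^(−E₀/kT) / Z = 2.0000/2.7520 = 0.727.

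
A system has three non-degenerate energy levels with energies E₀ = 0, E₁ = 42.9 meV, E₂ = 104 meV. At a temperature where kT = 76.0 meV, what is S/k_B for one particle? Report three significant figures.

0.968

Eᵢ/kT = 0, 0.56447, 1.3684.
Z = Σ e^(−Eᵢ/kT) = e^(−0) + e^(−0.56447) + e^(−1.3684) = 1.0000 + 0.56866 + 0.25451 = 1.8232.
⟨E⟩ = Σ EᵢPᵢ = 27.899 meV.
S/k_B = ln Z + ⟨E⟩/kT = ln(1.8232) + 27.899/76.0 = 0.60059 + 0.36709 = 0.968.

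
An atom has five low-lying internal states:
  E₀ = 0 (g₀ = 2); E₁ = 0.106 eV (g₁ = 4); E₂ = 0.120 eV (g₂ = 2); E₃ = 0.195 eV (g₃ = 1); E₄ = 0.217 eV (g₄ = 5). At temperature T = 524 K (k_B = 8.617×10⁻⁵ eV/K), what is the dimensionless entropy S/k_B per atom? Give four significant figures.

k_BT = 8.617×10⁻⁵ × 524 K = 0.0451531 eV.
Eᵢ/kT = 0, 2.34757, 2.65762, 4.31864, 4.80587.
Z = Σ gᵢe^(−Eᵢ/kT) = 2·e^(−0) + 4·e^(−2.34757) + 2·e^(−2.65762) + 1·e^(−4.31864) + 5·e^(−4.80587) = 2.00000 + 0.382405 + 0.140230 + 0.0133180 + 0.0409079 = 2.57686.
⟨E⟩ = Σ EᵢPᵢ = 0.0267133 eV.
S/k_B = ln Z + ⟨E⟩/kT = ln(2.57686) + 0.0267133/0.0451531 = 0.946572 + 0.591616 = 1.538.

1.538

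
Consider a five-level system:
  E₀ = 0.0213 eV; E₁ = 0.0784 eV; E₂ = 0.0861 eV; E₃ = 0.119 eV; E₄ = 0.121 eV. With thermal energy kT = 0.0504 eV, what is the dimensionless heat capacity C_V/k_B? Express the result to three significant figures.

0.580

Eᵢ/kT = 0.42262, 1.5556, 1.7083, 2.3611, 2.4008.
Z = Σ e^(−Eᵢ/kT) = e^(−0.42262) + e^(−1.5556) + e^(−1.7083) + e^(−2.3611) + e^(−2.4008) = 0.65533 + 0.21106 + 0.18117 + 0.094316 + 0.090645 = 1.2325.
⟨E⟩ = 0.055413 eV, ⟨E²⟩ = 0.0045439 eV².
C_V/k_B = (⟨E²⟩ − ⟨E⟩²)/(kT)² = (0.0045439 − 0.0030706)/0.0025402 = 0.580.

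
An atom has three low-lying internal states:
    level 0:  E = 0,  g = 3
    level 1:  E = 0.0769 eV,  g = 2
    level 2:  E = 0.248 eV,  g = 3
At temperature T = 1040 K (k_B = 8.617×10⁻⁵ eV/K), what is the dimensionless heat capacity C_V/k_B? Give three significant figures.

k_BT = 8.617×10⁻⁵ × 1040 K = 0.089617 eV.
Eᵢ/kT = 0, 0.85810, 2.7673.
Z = Σ gᵢe^(−Eᵢ/kT) = 3·e^(−0) + 2·e^(−0.85810) + 3·e^(−2.7673) = 3.0000 + 0.84793 + 0.18849 = 4.0364.
⟨E⟩ = 0.027735 eV, ⟨E²⟩ = 0.0041144 eV².
C_V/k_B = (⟨E²⟩ − ⟨E⟩²)/(kT)² = (0.0041144 − 0.00076923)/0.0080312 = 0.417.

0.417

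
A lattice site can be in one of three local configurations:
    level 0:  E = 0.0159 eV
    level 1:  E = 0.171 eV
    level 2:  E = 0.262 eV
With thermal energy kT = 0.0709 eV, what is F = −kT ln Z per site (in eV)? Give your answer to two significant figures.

Eᵢ/kT = 0.2243, 2.412, 3.695.
Z = Σ e^(−Eᵢ/kT) = e^(−0.2243) + e^(−2.412) + e^(−3.695) = 0.7991 + 0.08964 + 0.02485 = 0.9136.
F = −kT ln Z = −0.0709 × ln(0.9136) = −0.0709 × -0.09036 = 0.0064 eV.

0.0064 eV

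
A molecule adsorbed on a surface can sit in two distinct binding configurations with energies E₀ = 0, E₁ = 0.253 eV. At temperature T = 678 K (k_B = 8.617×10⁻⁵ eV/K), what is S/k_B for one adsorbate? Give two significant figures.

0.069

k_BT = 8.617×10⁻⁵ × 678 K = 0.05842 eV.
Eᵢ/kT = 0, 4.331.
Z = Σ e^(−Eᵢ/kT) = e^(−0) + e^(−4.331) = 1.000 + 0.01315 = 1.013.
⟨E⟩ = Σ EᵢPᵢ = 0.003284 eV.
S/k_B = ln Z + ⟨E⟩/kT = ln(1.013) + 0.003284/0.05842 = 0.01292 + 0.05621 = 0.069.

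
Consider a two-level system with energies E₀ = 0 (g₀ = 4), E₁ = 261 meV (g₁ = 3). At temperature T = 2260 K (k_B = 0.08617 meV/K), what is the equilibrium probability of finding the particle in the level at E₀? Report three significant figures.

0.836

k_BT = 0.08617 × 2260 K = 194.74 meV.
Eᵢ/kT = 0, 1.3402.
Z = Σ gᵢe^(−Eᵢ/kT) = 4·e^(−0) + 3·e^(−1.3402) = 4.0000 + 0.78538 = 4.7854.
P₀ = g₀ e^(−E₀/kT) / Z = 4.0000/4.7854 = 0.836.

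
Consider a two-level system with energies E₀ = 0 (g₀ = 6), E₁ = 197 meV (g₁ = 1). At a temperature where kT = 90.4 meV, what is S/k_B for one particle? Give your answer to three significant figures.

1.85

Eᵢ/kT = 0, 2.1792.
Z = Σ gᵢe^(−Eᵢ/kT) = 6·e^(−0) + 1·e^(−2.1792) = 6.0000 + 0.11313 = 6.1131.
⟨E⟩ = Σ EᵢPᵢ = 3.6457 meV.
S/k_B = ln Z + ⟨E⟩/kT = ln(6.1131) + 3.6457/90.4 = 1.8104 + 0.040329 = 1.85.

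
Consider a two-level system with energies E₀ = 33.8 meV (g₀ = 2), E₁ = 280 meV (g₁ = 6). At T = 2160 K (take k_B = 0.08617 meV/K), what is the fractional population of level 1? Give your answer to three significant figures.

0.444

k_BT = 0.08617 × 2160 K = 186.13 meV.
Eᵢ/kT = 0.18159, 1.5043.
Z = Σ gᵢe^(−Eᵢ/kT) = 2·e^(−0.18159) + 6·e^(−1.5043) = 1.6679 + 1.3330 = 3.0009.
P₁ = g₁ e^(−E₁/kT) / Z = 1.3330/3.0009 = 0.444.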